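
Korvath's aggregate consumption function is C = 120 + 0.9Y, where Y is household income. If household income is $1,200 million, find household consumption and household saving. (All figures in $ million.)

C = 120 + 0.9(1200) = 120 + 1080 = 1200
S = Y − C = 1200 − 1200 = 0

C = 1200; S = 0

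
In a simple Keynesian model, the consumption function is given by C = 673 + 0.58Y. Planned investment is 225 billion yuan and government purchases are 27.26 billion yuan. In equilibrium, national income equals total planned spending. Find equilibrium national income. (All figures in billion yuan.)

Y = 2203

Y = C + I + G = 673 + 0.58Y + 225 + 27.26
Y − 0.58Y = 925.26
0.42Y = 925.26, so Y = 925.26/0.42 = 2203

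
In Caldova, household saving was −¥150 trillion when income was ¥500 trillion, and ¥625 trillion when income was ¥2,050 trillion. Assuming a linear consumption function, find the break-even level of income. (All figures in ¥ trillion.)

MPS = ΔS/ΔY = (625 − (-150))/(2050 − 500) = 775/1550 = 0.5
MPC = 1 − MPS = 0.5
From S(500) = -150: −a + 0.5(500) = -150, so a = 250 − (-150) = 400
Break-even (S = 0): Y = a/MPS = 400/0.5 = 800

Y = 800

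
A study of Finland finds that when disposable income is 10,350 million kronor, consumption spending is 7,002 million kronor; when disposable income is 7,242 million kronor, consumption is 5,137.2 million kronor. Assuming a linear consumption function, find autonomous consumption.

a = 792

MPC = ΔC/ΔY = (7002 − 5137.2)/(10350 − 7242) = 1864.8/3108 = 0.6
a = C − MPC·Y = 5137.2 − 0.6(7242) = 5137.2 − 4345.2 = 792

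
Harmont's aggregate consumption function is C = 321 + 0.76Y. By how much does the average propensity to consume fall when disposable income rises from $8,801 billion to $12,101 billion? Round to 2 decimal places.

ΔAPC = 0.01

At Y = 8801: C = 321 + 0.76(8801) = 7009.76, APC = 7009.76/8801 = 0.796
At Y = 12101: C = 9517.76, APC = 9517.76/12101 = 0.787
Fall in APC = 0.796 − 0.787 = 0.009 ≈ 0.01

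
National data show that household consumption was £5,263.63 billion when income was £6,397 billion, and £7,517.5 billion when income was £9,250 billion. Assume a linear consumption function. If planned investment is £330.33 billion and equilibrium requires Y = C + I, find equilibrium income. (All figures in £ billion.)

MPC = (7517.5 − 5263.63)/(9250 − 6397) = 2253.87/2853 = 0.79
a = 5263.63 − 0.79(6397) = 210
Equilibrium: Y = 210 + 0.79Y + 330.33
0.21Y = 540.33, so Y = 540.33/0.21 = 2573

Y = 2573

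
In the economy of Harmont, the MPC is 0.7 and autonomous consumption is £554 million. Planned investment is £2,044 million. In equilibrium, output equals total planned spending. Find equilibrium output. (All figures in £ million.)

Y = C + I = 554 + 0.7Y + 2044
Y − 0.7Y = 2598
0.3Y = 2598, so Y = 2598/0.3 = 8660

Y = 8660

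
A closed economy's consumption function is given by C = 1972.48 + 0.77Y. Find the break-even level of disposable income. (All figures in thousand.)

At break-even, C = Y: 1972.48 + 0.77Y = Y
0.23Y = 1972.48, so Y = 1972.48/0.23 = 8576

Y = 8576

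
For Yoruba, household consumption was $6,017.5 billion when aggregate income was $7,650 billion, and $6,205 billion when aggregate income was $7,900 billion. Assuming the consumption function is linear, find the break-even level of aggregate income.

MPC = (6205 − 6017.5)/(7900 − 7650) = 187.5/250 = 0.75
a = 6017.5 − 0.75(7650) = 6017.5 − 5737.5 = 280
Break-even: Y = a/(1−MPC) = 280/0.25 = 1120

Y = 1120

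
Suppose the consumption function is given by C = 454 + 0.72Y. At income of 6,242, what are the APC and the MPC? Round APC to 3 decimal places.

APC = 0.793; MPC = 0.72

MPC = 0.72 (the slope of the consumption function)
C = 454 + 0.72(6242) = 4948.24, so APC = 4948.24/6242 = 0.793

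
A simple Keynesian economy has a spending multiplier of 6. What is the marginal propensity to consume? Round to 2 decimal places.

k = 1/(1 − MPC), so 1 − MPC = 1/k = 1/6 = 0.1667
MPC = 1 − 0.1667 = 0.83

MPC = 0.83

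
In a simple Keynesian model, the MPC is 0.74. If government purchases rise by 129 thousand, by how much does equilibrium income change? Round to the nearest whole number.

The multiplier is 1/(1 − MPC) = 1/0.26.
ΔY = 129/0.26 = 496.15 ≈ 496

ΔY ≈ 496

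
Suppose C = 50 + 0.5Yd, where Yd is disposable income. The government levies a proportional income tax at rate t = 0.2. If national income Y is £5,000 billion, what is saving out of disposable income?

S = 1950

Yd = (1 − 0.2)(5000) = 0.8(5000) = 4000
C = 50 + 0.5(4000) = 50 + 2000 = 2050
S = Yd − C = 4000 − 2050 = 1950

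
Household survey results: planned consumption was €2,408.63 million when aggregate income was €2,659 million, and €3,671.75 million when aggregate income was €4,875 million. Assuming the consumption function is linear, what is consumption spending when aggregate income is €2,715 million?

C = 2440.55

MPC = (3671.75 − 2408.63)/(4875 − 2659) = 1263.12/2216 = 0.57
a = 2408.63 − 0.57(2659) = 2408.63 − 1515.63 = 893
C = 893 + 0.57(2715) = 893 + 1547.55 = 2440.55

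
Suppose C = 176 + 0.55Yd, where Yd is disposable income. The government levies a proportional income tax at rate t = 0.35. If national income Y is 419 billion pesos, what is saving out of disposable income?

Yd = (1 − 0.35)(419) = 0.65(419) = 272.35
C = 176 + 0.55(272.35) = 176 + 149.7925 = 325.7925
S = Yd − C = 272.35 − 325.7925 = -53.4425

S = -53.4425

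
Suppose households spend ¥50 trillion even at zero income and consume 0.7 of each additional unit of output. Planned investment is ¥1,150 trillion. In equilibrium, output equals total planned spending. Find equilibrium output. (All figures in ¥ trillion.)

Y = 4000

Y = C + I = 50 + 0.7Y + 1150
Y − 0.7Y = 1200
0.3Y = 1200, so Y = 1200/0.3 = 4000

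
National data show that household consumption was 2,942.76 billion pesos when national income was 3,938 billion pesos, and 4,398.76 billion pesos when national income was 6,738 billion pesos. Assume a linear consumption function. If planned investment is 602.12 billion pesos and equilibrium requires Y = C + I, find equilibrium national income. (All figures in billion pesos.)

MPC = (4398.76 − 2942.76)/(6738 − 3938) = 1456/2800 = 0.52
a = 2942.76 − 0.52(3938) = 895
Equilibrium: Y = 895 + 0.52Y + 602.12
0.48Y = 1497.12, so Y = 1497.12/0.48 = 3119

Y = 3119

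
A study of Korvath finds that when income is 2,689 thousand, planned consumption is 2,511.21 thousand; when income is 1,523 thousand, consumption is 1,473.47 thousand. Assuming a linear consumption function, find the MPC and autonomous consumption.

MPC = 0.89; a = 118

MPC = ΔC/ΔY = (2511.21 − 1473.47)/(2689 − 1523) = 1037.74/1166 = 0.89
a = C − MPC·Y = 1473.47 − 0.89(1523) = 1473.47 − 1355.47 = 118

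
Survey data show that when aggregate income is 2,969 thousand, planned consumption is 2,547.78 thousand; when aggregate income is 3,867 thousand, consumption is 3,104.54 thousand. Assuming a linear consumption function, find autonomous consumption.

a = 707

MPC = ΔC/ΔY = (3104.54 − 2547.78)/(3867 − 2969) = 556.76/898 = 0.62
a = C − MPC·Y = 2547.78 − 0.62(2969) = 2547.78 − 1840.78 = 707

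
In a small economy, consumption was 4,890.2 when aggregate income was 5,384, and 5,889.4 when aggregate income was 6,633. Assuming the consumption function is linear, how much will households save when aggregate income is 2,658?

S = -51.4

MPC = (5889.4 − 4890.2)/(6633 − 5384) = 999.2/1249 = 0.8
a = 4890.2 − 0.8(5384) = 4890.2 − 4307.2 = 583
C = 583 + 0.8(2658) = 2709.4
S = 2658 − 2709.4 = -51.4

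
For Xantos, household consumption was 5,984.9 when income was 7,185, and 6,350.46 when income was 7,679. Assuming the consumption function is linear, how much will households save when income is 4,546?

S = 513.96

MPC = (6350.46 − 5984.9)/(7679 − 7185) = 365.56/494 = 0.74
a = 5984.9 − 0.74(7185) = 5984.9 − 5316.9 = 668
C = 668 + 0.74(4546) = 4032.04
S = 4546 − 4032.04 = 513.96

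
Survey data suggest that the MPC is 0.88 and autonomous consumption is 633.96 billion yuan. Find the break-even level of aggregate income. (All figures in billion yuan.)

At break-even, C = Y: 633.96 + 0.88Y = Y
0.12Y = 633.96, so Y = 633.96/0.12 = 5283

Y = 5283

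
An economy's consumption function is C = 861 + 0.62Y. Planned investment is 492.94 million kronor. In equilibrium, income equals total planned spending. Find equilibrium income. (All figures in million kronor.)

Y = 3563

Y = C + I = 861 + 0.62Y + 492.94
Y − 0.62Y = 1353.94
0.38Y = 1353.94, so Y = 1353.94/0.38 = 3563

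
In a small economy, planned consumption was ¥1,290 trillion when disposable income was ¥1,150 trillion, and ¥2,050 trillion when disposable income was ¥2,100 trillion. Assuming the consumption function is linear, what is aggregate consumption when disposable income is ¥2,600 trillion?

C = 2450

MPC = (2050 − 1290)/(2100 − 1150) = 760/950 = 0.8
a = 1290 − 0.8(1150) = 1290 − 920 = 370
C = 370 + 0.8(2600) = 370 + 2080 = 2450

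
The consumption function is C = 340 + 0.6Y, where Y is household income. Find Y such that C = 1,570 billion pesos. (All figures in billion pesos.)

Y = 2050

340 + 0.6Y = 1570
0.6Y = 1230, so Y = 1230/0.6 = 2050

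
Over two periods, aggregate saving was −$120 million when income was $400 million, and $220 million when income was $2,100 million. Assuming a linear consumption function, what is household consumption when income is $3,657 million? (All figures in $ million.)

C = 3125.6

MPS = ΔS/ΔY = (220 − (-120))/(2100 − 400) = 340/1700 = 0.2
MPC = 1 − MPS = 0.8
Autonomous saving = -120 − 0.2(400) = -200, so a = 200
C = 200 + 0.8(3657) = 200 + 2925.6 = 3125.6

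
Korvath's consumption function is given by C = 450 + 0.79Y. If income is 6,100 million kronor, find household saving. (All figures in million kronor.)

C = 450 + 0.79(6100) = 450 + 4819 = 5269
S = Y − C = 6100 − 5269 = 831

S = 831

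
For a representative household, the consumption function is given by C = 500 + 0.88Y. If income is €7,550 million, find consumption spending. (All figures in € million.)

C = 500 + 0.88(7550) = 500 + 6644 = 7144

C = 7144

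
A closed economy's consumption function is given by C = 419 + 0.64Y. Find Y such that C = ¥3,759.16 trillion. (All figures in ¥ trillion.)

419 + 0.64Y = 3759.16
0.64Y = 3340.16, so Y = 3340.16/0.64 = 5219

Y = 5219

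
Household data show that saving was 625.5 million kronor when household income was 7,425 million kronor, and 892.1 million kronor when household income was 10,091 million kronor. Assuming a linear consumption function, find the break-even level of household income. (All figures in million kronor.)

Y = 1170

MPS = ΔS/ΔY = (892.1 − 625.5)/(10091 − 7425) = 266.6/2666 = 0.1
MPC = 1 − MPS = 0.9
From S(7425) = 625.5: −a + 0.1(7425) = 625.5, so a = 742.5 − 625.5 = 117
Break-even (S = 0): Y = a/MPS = 117/0.1 = 1170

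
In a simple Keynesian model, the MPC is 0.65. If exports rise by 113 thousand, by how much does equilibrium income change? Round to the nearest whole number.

ΔY ≈ 323

The multiplier is 1/(1 − MPC) = 1/0.35.
ΔY = 113/0.35 = 322.86 ≈ 323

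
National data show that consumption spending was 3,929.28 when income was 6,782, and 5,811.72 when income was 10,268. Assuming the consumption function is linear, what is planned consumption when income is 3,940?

MPC = (5811.72 − 3929.28)/(10268 − 6782) = 1882.44/3486 = 0.54
a = 3929.28 − 0.54(6782) = 3929.28 − 3662.28 = 267
C = 267 + 0.54(3940) = 267 + 2127.6 = 2394.6

C = 2394.6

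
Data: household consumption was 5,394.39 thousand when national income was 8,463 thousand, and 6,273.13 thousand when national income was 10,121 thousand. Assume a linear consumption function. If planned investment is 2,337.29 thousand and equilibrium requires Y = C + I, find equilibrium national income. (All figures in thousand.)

MPC = (6273.13 − 5394.39)/(10121 − 8463) = 878.74/1658 = 0.53
a = 5394.39 − 0.53(8463) = 909
Equilibrium: Y = 909 + 0.53Y + 2337.29
0.47Y = 3246.29, so Y = 3246.29/0.47 = 6907

Y = 6907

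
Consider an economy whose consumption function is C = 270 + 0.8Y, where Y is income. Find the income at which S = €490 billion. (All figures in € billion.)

Y = 3800

S = Y − C = -270 + 0.2Y
-270 + 0.2Y = 490, so 0.2Y = 760 and Y = 3800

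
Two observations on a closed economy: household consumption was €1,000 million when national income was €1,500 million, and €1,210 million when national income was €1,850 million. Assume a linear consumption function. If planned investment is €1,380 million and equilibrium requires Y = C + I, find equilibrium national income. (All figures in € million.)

MPC = (1210 − 1000)/(1850 − 1500) = 210/350 = 0.6
a = 1000 − 0.6(1500) = 100
Equilibrium: Y = 100 + 0.6Y + 1380
0.4Y = 1480, so Y = 1480/0.4 = 3700

Y = 3700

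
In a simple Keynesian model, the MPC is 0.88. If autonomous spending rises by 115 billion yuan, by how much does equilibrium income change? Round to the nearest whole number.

ΔY ≈ 958

The multiplier is 1/(1 − MPC) = 1/0.12.
ΔY = 115/0.12 = 958.33 ≈ 958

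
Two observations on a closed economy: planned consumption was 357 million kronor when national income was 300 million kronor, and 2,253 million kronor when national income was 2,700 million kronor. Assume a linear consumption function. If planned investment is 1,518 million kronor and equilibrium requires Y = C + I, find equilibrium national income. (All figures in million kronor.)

Y = 7800

MPC = (2253 − 357)/(2700 − 300) = 1896/2400 = 0.79
a = 357 − 0.79(300) = 120
Equilibrium: Y = 120 + 0.79Y + 1518
0.21Y = 1638, so Y = 1638/0.21 = 7800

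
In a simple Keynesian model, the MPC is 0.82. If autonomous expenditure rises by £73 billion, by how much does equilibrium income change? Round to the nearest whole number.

ΔY ≈ 406

The multiplier is 1/(1 − MPC) = 1/0.18.
ΔY = 73/0.18 = 405.56 ≈ 406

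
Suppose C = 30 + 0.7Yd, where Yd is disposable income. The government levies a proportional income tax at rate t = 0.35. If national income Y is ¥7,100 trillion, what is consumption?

C = 3260.5

Yd = (1 − 0.35)(7100) = 0.65(7100) = 4615
C = 30 + 0.7(4615) = 30 + 3230.5 = 3260.5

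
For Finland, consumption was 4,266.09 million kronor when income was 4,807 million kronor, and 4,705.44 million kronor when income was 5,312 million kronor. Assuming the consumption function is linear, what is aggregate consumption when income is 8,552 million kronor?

MPC = (4705.44 − 4266.09)/(5312 − 4807) = 439.35/505 = 0.87
a = 4266.09 − 0.87(4807) = 4266.09 − 4182.09 = 84
C = 84 + 0.87(8552) = 84 + 7440.24 = 7524.24

C = 7524.24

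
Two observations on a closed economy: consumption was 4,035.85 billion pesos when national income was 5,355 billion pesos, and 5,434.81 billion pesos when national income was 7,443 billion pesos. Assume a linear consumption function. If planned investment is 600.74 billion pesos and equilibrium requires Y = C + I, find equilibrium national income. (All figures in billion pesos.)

MPC = (5434.81 − 4035.85)/(7443 − 5355) = 1398.96/2088 = 0.67
a = 4035.85 − 0.67(5355) = 448
Equilibrium: Y = 448 + 0.67Y + 600.74
0.33Y = 1048.74, so Y = 1048.74/0.33 = 3178

Y = 3178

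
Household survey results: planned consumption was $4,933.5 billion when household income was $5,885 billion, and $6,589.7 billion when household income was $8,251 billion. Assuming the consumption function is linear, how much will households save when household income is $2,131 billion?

S = -174.7

MPC = (6589.7 − 4933.5)/(8251 − 5885) = 1656.2/2366 = 0.7
a = 4933.5 − 0.7(5885) = 4933.5 − 4119.5 = 814
C = 814 + 0.7(2131) = 2305.7
S = 2131 − 2305.7 = -174.7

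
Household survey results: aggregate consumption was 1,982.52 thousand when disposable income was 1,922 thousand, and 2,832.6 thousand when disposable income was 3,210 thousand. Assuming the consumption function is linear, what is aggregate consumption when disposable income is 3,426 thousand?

C = 2975.16

MPC = (2832.6 − 1982.52)/(3210 − 1922) = 850.08/1288 = 0.66
a = 1982.52 − 0.66(1922) = 1982.52 − 1268.52 = 714
C = 714 + 0.66(3426) = 714 + 2261.16 = 2975.16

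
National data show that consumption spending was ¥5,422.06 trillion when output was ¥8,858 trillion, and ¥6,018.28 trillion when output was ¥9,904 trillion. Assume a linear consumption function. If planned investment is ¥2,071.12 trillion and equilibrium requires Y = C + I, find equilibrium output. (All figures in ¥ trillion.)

Y = 5684

MPC = (6018.28 − 5422.06)/(9904 − 8858) = 596.22/1046 = 0.57
a = 5422.06 − 0.57(8858) = 373
Equilibrium: Y = 373 + 0.57Y + 2071.12
0.43Y = 2444.12, so Y = 2444.12/0.43 = 5684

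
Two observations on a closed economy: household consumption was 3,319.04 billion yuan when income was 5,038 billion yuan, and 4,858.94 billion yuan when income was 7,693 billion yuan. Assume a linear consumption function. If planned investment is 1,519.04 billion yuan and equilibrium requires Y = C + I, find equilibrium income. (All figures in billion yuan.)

Y = 4562

MPC = (4858.94 − 3319.04)/(7693 − 5038) = 1539.9/2655 = 0.58
a = 3319.04 − 0.58(5038) = 397
Equilibrium: Y = 397 + 0.58Y + 1519.04
0.42Y = 1916.04, so Y = 1916.04/0.42 = 4562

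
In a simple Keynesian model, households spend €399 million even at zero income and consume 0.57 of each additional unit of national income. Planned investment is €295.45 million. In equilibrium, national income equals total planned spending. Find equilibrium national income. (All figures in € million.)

Y = 1615

Y = C + I = 399 + 0.57Y + 295.45
Y − 0.57Y = 694.45
0.43Y = 694.45, so Y = 694.45/0.43 = 1615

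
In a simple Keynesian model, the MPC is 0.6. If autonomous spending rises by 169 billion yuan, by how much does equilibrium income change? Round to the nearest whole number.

ΔY ≈ 423

The multiplier is 1/(1 − MPC) = 1/0.4.
ΔY = 169/0.4 = 422.50 ≈ 423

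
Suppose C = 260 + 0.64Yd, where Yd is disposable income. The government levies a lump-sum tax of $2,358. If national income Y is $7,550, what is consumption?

Yd = Y − T = 7550 − 2358 = 5192
C = 260 + 0.64(5192) = 260 + 3322.88 = 3582.88

C = 3582.88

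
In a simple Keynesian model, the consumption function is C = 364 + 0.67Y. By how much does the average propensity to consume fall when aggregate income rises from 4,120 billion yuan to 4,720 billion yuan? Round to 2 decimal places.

ΔAPC = 0.01

At Y = 4120: C = 364 + 0.67(4120) = 3124.4, APC = 3124.4/4120 = 0.758
At Y = 4720: C = 3526.4, APC = 3526.4/4720 = 0.747
Fall in APC = 0.758 − 0.747 = 0.011 ≈ 0.01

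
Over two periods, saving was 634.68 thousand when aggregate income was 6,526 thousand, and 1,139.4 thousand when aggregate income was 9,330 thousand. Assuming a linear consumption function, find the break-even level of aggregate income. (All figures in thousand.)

Y = 3000

MPS = ΔS/ΔY = (1139.4 − 634.68)/(9330 − 6526) = 504.72/2804 = 0.18
MPC = 1 − MPS = 0.82
From S(6526) = 634.68: −a + 0.18(6526) = 634.68, so a = 1174.68 − 634.68 = 540
Break-even (S = 0): Y = a/MPS = 540/0.18 = 3000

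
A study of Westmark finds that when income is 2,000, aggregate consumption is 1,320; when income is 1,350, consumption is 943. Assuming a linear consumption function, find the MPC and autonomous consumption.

MPC = ΔC/ΔY = (1320 − 943)/(2000 − 1350) = 377/650 = 0.58
a = C − MPC·Y = 943 − 0.58(1350) = 943 − 783 = 160

MPC = 0.58; a = 160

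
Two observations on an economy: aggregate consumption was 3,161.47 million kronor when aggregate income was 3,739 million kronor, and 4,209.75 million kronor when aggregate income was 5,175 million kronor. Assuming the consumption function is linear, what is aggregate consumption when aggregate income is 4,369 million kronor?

MPC = (4209.75 − 3161.47)/(5175 − 3739) = 1048.28/1436 = 0.73
a = 3161.47 − 0.73(3739) = 3161.47 − 2729.47 = 432
C = 432 + 0.73(4369) = 432 + 3189.37 = 3621.37

C = 3621.37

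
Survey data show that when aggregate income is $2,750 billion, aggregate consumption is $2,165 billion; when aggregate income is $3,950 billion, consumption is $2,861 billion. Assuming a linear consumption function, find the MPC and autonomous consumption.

MPC = 0.58; a = 570

MPC = ΔC/ΔY = (2861 − 2165)/(3950 − 2750) = 696/1200 = 0.58
a = C − MPC·Y = 2165 − 0.58(2750) = 2165 − 1595 = 570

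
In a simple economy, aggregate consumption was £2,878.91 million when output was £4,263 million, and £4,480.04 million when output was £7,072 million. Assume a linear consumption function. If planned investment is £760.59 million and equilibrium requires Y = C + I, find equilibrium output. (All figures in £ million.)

MPC = (4480.04 − 2878.91)/(7072 − 4263) = 1601.13/2809 = 0.57
a = 2878.91 − 0.57(4263) = 449
Equilibrium: Y = 449 + 0.57Y + 760.59
0.43Y = 1209.59, so Y = 1209.59/0.43 = 2813

Y = 2813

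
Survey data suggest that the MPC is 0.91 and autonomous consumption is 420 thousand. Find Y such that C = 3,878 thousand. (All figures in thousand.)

420 + 0.91Y = 3878
0.91Y = 3458, so Y = 3458/0.91 = 3800

Y = 3800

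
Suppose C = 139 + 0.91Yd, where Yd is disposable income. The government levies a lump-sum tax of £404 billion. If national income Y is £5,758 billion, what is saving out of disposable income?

S = 342.86

Yd = Y − T = 5758 − 404 = 5354
C = 139 + 0.91(5354) = 139 + 4872.14 = 5011.14
S = Yd − C = 5354 − 5011.14 = 342.86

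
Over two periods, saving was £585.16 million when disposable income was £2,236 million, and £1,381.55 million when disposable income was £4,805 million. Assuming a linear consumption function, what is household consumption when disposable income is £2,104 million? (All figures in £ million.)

C = 1559.76

MPS = ΔS/ΔY = (1381.55 − 585.16)/(4805 − 2236) = 796.39/2569 = 0.31
MPC = 1 − MPS = 0.69
Autonomous saving = 585.16 − 0.31(2236) = -108, so a = 108
C = 108 + 0.69(2104) = 108 + 1451.76 = 1559.76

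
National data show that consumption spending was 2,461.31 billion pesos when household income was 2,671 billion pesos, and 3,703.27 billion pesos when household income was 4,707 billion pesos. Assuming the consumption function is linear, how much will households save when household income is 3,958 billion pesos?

S = 711.62

MPC = (3703.27 − 2461.31)/(4707 − 2671) = 1241.96/2036 = 0.61
a = 2461.31 − 0.61(2671) = 2461.31 − 1629.31 = 832
C = 832 + 0.61(3958) = 3246.38
S = 3958 − 3246.38 = 711.62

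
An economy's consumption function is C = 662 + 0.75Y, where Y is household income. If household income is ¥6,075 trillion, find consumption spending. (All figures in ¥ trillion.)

C = 662 + 0.75(6075) = 662 + 4556.25 = 5218.25

C = 5218.25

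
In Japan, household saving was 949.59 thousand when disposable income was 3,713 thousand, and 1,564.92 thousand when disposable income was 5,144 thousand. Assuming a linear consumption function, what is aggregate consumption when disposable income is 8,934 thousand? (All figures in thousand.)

MPS = ΔS/ΔY = (1564.92 − 949.59)/(5144 − 3713) = 615.33/1431 = 0.43
MPC = 1 − MPS = 0.57
Autonomous saving = 949.59 − 0.43(3713) = -647, so a = 647
C = 647 + 0.57(8934) = 647 + 5092.38 = 5739.38

C = 5739.38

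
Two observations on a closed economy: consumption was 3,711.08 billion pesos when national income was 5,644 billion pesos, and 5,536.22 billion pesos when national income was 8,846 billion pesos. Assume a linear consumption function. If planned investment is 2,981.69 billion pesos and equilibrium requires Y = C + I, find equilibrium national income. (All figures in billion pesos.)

MPC = (5536.22 − 3711.08)/(8846 − 5644) = 1825.14/3202 = 0.57
a = 3711.08 − 0.57(5644) = 494
Equilibrium: Y = 494 + 0.57Y + 2981.69
0.43Y = 3475.69, so Y = 3475.69/0.43 = 8083

Y = 8083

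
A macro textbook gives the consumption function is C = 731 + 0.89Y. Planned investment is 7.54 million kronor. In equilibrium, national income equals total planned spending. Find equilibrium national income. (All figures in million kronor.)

Y = 6714

Y = C + I = 731 + 0.89Y + 7.54
Y − 0.89Y = 738.54
0.11Y = 738.54, so Y = 738.54/0.11 = 6714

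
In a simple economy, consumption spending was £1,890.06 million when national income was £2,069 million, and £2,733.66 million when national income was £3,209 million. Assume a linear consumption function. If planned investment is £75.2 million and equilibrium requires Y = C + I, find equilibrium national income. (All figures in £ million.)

Y = 1670

MPC = (2733.66 − 1890.06)/(3209 − 2069) = 843.6/1140 = 0.74
a = 1890.06 − 0.74(2069) = 359
Equilibrium: Y = 359 + 0.74Y + 75.2
0.26Y = 434.2, so Y = 434.2/0.26 = 1670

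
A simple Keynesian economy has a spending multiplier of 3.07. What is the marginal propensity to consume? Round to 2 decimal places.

MPC = 0.67

k = 1/(1 − MPC), so 1 − MPC = 1/k = 1/3.07 = 0.3257
MPC = 1 − 0.3257 = 0.67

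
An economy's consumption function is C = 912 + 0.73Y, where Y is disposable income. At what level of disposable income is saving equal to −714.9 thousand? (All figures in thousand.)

Y = 730

S = Y − C = -912 + 0.27Y
-912 + 0.27Y = -714.9, so 0.27Y = 197.1 and Y = 730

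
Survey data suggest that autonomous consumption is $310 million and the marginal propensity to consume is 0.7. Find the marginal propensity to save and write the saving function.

MPS = 0.3; S = -310 + 0.3Y

MPS = 1 − MPC = 1 − 0.7 = 0.3
S = Y − C = -310 + 0.3Y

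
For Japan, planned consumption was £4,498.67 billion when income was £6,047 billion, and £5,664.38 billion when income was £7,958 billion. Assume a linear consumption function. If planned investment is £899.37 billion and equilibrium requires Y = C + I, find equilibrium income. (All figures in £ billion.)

Y = 4383

MPC = (5664.38 − 4498.67)/(7958 − 6047) = 1165.71/1911 = 0.61
a = 4498.67 − 0.61(6047) = 810
Equilibrium: Y = 810 + 0.61Y + 899.37
0.39Y = 1709.37, so Y = 1709.37/0.39 = 4383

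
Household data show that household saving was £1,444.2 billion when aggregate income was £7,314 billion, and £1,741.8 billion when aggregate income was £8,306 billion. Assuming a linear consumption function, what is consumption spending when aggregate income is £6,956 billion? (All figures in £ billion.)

C = 5619.2

MPS = ΔS/ΔY = (1741.8 − 1444.2)/(8306 − 7314) = 297.6/992 = 0.3
MPC = 1 − MPS = 0.7
Autonomous saving = 1444.2 − 0.3(7314) = -750, so a = 750
C = 750 + 0.7(6956) = 750 + 4869.2 = 5619.2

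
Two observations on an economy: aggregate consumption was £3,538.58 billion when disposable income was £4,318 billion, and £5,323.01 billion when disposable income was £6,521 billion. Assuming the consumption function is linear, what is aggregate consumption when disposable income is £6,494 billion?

C = 5301.14

MPC = (5323.01 − 3538.58)/(6521 − 4318) = 1784.43/2203 = 0.81
a = 3538.58 − 0.81(4318) = 3538.58 − 3497.58 = 41
C = 41 + 0.81(6494) = 41 + 5260.14 = 5301.14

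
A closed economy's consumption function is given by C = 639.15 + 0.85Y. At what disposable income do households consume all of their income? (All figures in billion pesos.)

Y = 4261

At break-even, C = Y: 639.15 + 0.85Y = Y
0.15Y = 639.15, so Y = 639.15/0.15 = 4261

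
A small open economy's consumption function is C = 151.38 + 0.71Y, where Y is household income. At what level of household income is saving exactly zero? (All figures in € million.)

Y = 522

At break-even, C = Y: 151.38 + 0.71Y = Y
0.29Y = 151.38, so Y = 151.38/0.29 = 522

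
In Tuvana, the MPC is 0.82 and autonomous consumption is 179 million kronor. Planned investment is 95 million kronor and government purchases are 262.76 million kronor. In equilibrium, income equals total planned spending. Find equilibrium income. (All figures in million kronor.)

Y = C + I + G = 179 + 0.82Y + 95 + 262.76
Y − 0.82Y = 536.76
0.18Y = 536.76, so Y = 536.76/0.18 = 2982

Y = 2982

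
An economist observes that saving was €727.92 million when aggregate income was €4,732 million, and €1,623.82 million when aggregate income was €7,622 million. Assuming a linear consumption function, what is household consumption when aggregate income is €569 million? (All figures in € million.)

MPS = ΔS/ΔY = (1623.82 − 727.92)/(7622 − 4732) = 895.9/2890 = 0.31
MPC = 1 − MPS = 0.69
Autonomous saving = 727.92 − 0.31(4732) = -739, so a = 739
C = 739 + 0.69(569) = 739 + 392.61 = 1131.61

C = 1131.61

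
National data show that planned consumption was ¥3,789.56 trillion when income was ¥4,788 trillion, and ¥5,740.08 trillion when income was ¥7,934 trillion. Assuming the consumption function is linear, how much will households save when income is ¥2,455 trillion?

S = 111.9

MPC = (5740.08 − 3789.56)/(7934 − 4788) = 1950.52/3146 = 0.62
a = 3789.56 − 0.62(4788) = 3789.56 − 2968.56 = 821
C = 821 + 0.62(2455) = 2343.1
S = 2455 − 2343.1 = 111.9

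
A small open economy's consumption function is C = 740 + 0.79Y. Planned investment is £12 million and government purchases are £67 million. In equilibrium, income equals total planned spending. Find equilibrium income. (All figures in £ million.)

Y = C + I + G = 740 + 0.79Y + 12 + 67
Y − 0.79Y = 819
0.21Y = 819, so Y = 819/0.21 = 3900

Y = 3900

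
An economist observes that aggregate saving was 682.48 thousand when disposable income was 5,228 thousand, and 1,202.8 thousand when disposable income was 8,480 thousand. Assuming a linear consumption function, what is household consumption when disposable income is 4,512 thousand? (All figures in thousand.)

MPS = ΔS/ΔY = (1202.8 − 682.48)/(8480 − 5228) = 520.32/3252 = 0.16
MPC = 1 − MPS = 0.84
Autonomous saving = 682.48 − 0.16(5228) = -154, so a = 154
C = 154 + 0.84(4512) = 154 + 3790.08 = 3944.08

C = 3944.08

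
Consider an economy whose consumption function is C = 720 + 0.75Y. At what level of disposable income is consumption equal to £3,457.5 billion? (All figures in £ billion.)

720 + 0.75Y = 3457.5
0.75Y = 2737.5, so Y = 2737.5/0.75 = 3650

Y = 3650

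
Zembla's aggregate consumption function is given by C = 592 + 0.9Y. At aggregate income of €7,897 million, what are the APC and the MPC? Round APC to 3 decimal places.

APC = 0.975; MPC = 0.9

MPC = 0.9 (the slope of the consumption function)
C = 592 + 0.9(7897) = 7699.3, so APC = 7699.3/7897 = 0.975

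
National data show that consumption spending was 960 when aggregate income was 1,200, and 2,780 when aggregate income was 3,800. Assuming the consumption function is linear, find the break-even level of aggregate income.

MPC = (2780 − 960)/(3800 − 1200) = 1820/2600 = 0.7
a = 960 − 0.7(1200) = 960 − 840 = 120
Break-even: Y = a/(1−MPC) = 120/0.3 = 400

Y = 400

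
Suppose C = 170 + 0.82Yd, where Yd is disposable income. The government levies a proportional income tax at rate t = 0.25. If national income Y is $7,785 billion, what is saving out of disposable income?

S = 880.975

Yd = (1 − 0.25)(7785) = 0.75(7785) = 5838.75
C = 170 + 0.82(5838.75) = 170 + 4787.775 = 4957.775
S = Yd − C = 5838.75 − 4957.775 = 880.975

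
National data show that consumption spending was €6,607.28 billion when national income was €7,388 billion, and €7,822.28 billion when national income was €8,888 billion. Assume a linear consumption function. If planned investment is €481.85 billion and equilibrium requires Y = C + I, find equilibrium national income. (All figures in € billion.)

MPC = (7822.28 − 6607.28)/(8888 − 7388) = 1215/1500 = 0.81
a = 6607.28 − 0.81(7388) = 623
Equilibrium: Y = 623 + 0.81Y + 481.85
0.19Y = 1104.85, so Y = 1104.85/0.19 = 5815

Y = 5815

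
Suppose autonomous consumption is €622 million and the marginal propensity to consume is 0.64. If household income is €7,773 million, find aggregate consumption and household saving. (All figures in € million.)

C = 5596.72; S = 2176.28

C = 622 + 0.64(7773) = 622 + 4974.72 = 5596.72
S = Y − C = 7773 − 5596.72 = 2176.28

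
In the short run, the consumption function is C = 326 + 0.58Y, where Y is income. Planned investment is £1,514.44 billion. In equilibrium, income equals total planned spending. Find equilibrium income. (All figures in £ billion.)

Y = 4382

Y = C + I = 326 + 0.58Y + 1514.44
Y − 0.58Y = 1840.44
0.42Y = 1840.44, so Y = 1840.44/0.42 = 4382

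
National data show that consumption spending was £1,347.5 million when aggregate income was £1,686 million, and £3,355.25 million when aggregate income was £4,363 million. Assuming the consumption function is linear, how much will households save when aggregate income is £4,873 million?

MPC = (3355.25 − 1347.5)/(4363 − 1686) = 2007.75/2677 = 0.75
a = 1347.5 − 0.75(1686) = 1347.5 − 1264.5 = 83
C = 83 + 0.75(4873) = 3737.75
S = 4873 − 3737.75 = 1135.25

S = 1135.25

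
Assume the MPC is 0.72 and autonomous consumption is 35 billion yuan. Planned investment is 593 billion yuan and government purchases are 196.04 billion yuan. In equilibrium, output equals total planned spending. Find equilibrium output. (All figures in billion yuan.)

Y = 2943

Y = C + I + G = 35 + 0.72Y + 593 + 196.04
Y − 0.72Y = 824.04
0.28Y = 824.04, so Y = 824.04/0.28 = 2943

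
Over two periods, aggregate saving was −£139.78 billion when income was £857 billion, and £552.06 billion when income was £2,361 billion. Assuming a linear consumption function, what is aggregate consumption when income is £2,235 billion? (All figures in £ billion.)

MPS = ΔS/ΔY = (552.06 − (-139.78))/(2361 − 857) = 691.84/1504 = 0.46
MPC = 1 − MPS = 0.54
Autonomous saving = -139.78 − 0.46(857) = -534, so a = 534
C = 534 + 0.54(2235) = 534 + 1206.9 = 1740.9

C = 1740.9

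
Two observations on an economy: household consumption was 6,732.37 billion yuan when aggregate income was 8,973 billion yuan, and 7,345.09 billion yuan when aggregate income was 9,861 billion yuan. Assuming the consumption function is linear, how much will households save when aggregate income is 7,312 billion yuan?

MPC = (7345.09 − 6732.37)/(9861 − 8973) = 612.72/888 = 0.69
a = 6732.37 − 0.69(8973) = 6732.37 − 6191.37 = 541
C = 541 + 0.69(7312) = 5586.28
S = 7312 − 5586.28 = 1725.72

S = 1725.72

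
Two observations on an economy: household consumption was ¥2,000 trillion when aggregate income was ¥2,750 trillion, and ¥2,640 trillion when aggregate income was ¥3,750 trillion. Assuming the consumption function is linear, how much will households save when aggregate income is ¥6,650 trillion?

MPC = (2640 − 2000)/(3750 − 2750) = 640/1000 = 0.64
a = 2000 − 0.64(2750) = 2000 − 1760 = 240
C = 240 + 0.64(6650) = 4496
S = 6650 − 4496 = 2154

S = 2154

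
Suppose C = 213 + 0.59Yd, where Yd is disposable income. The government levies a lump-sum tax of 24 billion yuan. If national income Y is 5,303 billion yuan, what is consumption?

C = 3327.61

Yd = Y − T = 5303 − 24 = 5279
C = 213 + 0.59(5279) = 213 + 3114.61 = 3327.61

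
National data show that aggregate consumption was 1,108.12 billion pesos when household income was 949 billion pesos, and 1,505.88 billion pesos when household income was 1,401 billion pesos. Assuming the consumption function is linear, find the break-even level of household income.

Y = 2275

MPC = (1505.88 − 1108.12)/(1401 − 949) = 397.76/452 = 0.88
a = 1108.12 − 0.88(949) = 1108.12 − 835.12 = 273
Break-even: Y = a/(1−MPC) = 273/0.12 = 2275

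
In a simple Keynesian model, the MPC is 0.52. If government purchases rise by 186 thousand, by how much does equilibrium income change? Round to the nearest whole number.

ΔY ≈ 388

The multiplier is 1/(1 − MPC) = 1/0.48.
ΔY = 186/0.48 = 387.50 ≈ 388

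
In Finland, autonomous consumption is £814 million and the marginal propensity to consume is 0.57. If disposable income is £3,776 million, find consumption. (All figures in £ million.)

C = 814 + 0.57(3776) = 814 + 2152.32 = 2966.32

C = 2966.32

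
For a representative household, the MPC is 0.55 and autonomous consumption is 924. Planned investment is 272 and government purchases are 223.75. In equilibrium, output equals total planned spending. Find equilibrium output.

Y = 3155

Y = C + I + G = 924 + 0.55Y + 272 + 223.75
Y − 0.55Y = 1419.75
0.45Y = 1419.75, so Y = 1419.75/0.45 = 3155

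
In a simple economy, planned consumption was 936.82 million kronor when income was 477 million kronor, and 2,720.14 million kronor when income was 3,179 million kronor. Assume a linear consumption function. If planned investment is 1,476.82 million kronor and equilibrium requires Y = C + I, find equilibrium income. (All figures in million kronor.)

Y = 6173

MPC = (2720.14 − 936.82)/(3179 − 477) = 1783.32/2702 = 0.66
a = 936.82 − 0.66(477) = 622
Equilibrium: Y = 622 + 0.66Y + 1476.82
0.34Y = 2098.82, so Y = 2098.82/0.34 = 6173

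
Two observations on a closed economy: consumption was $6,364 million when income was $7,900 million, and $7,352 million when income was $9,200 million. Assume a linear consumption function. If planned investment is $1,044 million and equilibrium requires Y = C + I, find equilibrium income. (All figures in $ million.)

MPC = (7352 − 6364)/(9200 − 7900) = 988/1300 = 0.76
a = 6364 − 0.76(7900) = 360
Equilibrium: Y = 360 + 0.76Y + 1044
0.24Y = 1404, so Y = 1404/0.24 = 5850

Y = 5850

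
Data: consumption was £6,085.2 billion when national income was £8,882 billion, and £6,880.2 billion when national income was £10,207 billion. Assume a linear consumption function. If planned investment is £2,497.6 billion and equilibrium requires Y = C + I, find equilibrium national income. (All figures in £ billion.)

MPC = (6880.2 − 6085.2)/(10207 − 8882) = 795/1325 = 0.6
a = 6085.2 − 0.6(8882) = 756
Equilibrium: Y = 756 + 0.6Y + 2497.6
0.4Y = 3253.6, so Y = 3253.6/0.4 = 8134

Y = 8134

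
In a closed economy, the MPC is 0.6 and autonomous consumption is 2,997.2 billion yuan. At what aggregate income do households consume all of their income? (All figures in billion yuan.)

At break-even, C = Y: 2997.2 + 0.6Y = Y
0.4Y = 2997.2, so Y = 2997.2/0.4 = 7493

Y = 7493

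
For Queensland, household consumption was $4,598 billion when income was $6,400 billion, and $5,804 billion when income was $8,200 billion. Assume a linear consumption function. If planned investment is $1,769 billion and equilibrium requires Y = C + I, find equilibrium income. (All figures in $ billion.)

Y = 6300

MPC = (5804 − 4598)/(8200 − 6400) = 1206/1800 = 0.67
a = 4598 − 0.67(6400) = 310
Equilibrium: Y = 310 + 0.67Y + 1769
0.33Y = 2079, so Y = 2079/0.33 = 6300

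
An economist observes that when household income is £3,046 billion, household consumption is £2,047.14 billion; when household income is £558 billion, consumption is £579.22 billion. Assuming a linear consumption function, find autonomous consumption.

MPC = ΔC/ΔY = (2047.14 − 579.22)/(3046 − 558) = 1467.92/2488 = 0.59
a = C − MPC·Y = 579.22 − 0.59(558) = 579.22 − 329.22 = 250

a = 250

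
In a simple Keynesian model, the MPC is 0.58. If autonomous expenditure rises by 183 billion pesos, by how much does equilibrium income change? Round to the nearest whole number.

The multiplier is 1/(1 − MPC) = 1/0.42.
ΔY = 183/0.42 = 435.71 ≈ 436

ΔY ≈ 436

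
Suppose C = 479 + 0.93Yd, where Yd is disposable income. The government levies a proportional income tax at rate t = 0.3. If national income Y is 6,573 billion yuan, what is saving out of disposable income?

Yd = (1 − 0.3)(6573) = 0.7(6573) = 4601.1
C = 479 + 0.93(4601.1) = 479 + 4279.023 = 4758.023
S = Yd − C = 4601.1 − 4758.023 = -156.923

S = -156.923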